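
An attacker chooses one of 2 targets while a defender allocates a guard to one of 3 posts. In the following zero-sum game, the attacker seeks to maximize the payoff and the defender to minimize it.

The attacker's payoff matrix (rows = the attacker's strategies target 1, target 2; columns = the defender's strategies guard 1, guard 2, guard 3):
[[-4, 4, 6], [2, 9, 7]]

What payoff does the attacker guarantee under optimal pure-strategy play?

Row minima: -4, 2 → the attacker's maximin is 2.
Column maxima: 2, 9, 7 → the defender's minimax is 2.
They coincide at (target 2, guard 1), so the value is 2.

2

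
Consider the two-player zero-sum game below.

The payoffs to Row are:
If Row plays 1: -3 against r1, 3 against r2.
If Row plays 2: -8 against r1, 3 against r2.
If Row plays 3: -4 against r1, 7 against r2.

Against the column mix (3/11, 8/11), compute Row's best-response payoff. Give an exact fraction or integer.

1: (-3)·(3/11) + (3)·(8/11) = 15/11.
2: (-8)·(3/11) + (3)·(8/11) = 0.
3: (-4)·(3/11) + (7)·(8/11) = 4.
The best pure response is 3 with expected payoff 4.

4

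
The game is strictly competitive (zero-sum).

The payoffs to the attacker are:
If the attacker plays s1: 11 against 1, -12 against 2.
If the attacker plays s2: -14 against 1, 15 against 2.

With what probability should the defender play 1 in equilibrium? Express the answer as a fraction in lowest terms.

Row minima are -12 and -14, so the attacker's maximin is -12; column maxima are 11 and 15, so the defender's minimax is 11. These differ, so the equilibrium is in mixed strategies.
Let the defender play 1 with probability q. The attacker is indifferent when 11q − 12(1−q) = −14q + 15(1−q), giving q = 27/52.

27/52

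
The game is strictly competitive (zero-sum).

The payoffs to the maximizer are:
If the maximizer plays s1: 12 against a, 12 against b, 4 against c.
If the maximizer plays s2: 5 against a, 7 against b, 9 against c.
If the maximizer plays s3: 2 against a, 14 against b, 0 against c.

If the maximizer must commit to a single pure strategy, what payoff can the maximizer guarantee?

5

The worst-case payoff for each row is s1: 4, s2: 5, s3: 0.
The best of these is 5.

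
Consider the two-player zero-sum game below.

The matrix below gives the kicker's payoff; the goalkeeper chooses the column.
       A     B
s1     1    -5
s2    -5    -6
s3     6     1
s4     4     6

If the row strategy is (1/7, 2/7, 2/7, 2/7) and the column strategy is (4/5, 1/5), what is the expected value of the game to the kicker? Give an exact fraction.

Against (4/5, 1/5), each row's expected payoff is s1: -1/5; s2: -26/5; s3: 5; s4: 22/5.
Taking the (1/7, 2/7, 2/7, 2/7)-weighted average: (1/7)·(-1/5) + (2/7)·(-26/5) + (2/7)·(5) + (2/7)·(22/5) = 41/35.

41/35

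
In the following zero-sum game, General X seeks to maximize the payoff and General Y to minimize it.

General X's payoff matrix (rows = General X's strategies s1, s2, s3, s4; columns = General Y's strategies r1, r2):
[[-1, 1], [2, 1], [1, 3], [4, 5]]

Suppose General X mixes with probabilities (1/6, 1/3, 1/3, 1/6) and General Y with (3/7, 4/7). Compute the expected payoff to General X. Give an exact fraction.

83/42

Against (3/7, 4/7), each row's expected payoff is s1: 1/7; s2: 10/7; s3: 15/7; s4: 32/7.
Taking the (1/6, 1/3, 1/3, 1/6)-weighted average: (1/6)·(1/7) + (1/3)·(10/7) + (1/3)·(15/7) + (1/6)·(32/7) = 83/42.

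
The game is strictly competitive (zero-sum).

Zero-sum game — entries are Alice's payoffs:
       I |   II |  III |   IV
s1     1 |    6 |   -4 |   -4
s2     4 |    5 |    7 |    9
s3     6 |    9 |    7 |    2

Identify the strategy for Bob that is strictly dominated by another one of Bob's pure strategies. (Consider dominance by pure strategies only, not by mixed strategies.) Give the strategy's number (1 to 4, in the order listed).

Bob prefers columns that give Alice less. Compare II with I: 1 < 6, 4 < 5, 6 < 9.
So I strictly dominates II for Bob; II is strictly dominated.

2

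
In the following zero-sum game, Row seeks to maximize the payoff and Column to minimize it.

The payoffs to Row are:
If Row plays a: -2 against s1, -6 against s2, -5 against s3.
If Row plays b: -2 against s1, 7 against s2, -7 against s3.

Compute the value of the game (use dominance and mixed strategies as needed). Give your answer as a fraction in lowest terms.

-77/15

Column s1 is strictly dominated by s3 for Column (it gives Row more in every row).
The remaining 2×2 game on (a, b) × (s2, s3) has no saddle point. Let Row play a with probability p; indifference gives −6p + 7(1−p) = −5p − 7(1−p), so p = 14/15.
Similarly Column's optimal q on s2 is 2/15, and the value is -6·(2/15) + (-5)·(13/15) = -77/15.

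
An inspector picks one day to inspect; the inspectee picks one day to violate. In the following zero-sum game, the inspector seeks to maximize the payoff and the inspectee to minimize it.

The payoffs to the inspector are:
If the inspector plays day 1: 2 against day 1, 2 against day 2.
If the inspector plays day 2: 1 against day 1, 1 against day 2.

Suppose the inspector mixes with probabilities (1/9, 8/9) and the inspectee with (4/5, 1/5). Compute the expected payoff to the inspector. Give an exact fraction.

10/9

Against (4/5, 1/5), each row's expected payoff is day 1: 2; day 2: 1.
Taking the (1/9, 8/9)-weighted average: (1/9)·(2) + (8/9)·(1) = 10/9.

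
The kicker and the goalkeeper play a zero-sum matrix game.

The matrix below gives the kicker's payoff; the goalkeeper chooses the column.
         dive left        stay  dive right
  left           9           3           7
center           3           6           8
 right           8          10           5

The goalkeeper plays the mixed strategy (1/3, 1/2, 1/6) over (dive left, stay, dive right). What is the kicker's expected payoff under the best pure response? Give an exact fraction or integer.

17/2

left: (9)·(1/3) + (3)·(1/2) + (7)·(1/6) = 17/3.
center: (3)·(1/3) + (6)·(1/2) + (8)·(1/6) = 16/3.
right: (8)·(1/3) + (10)·(1/2) + (5)·(1/6) = 17/2.
The best pure response is right with expected payoff 17/2.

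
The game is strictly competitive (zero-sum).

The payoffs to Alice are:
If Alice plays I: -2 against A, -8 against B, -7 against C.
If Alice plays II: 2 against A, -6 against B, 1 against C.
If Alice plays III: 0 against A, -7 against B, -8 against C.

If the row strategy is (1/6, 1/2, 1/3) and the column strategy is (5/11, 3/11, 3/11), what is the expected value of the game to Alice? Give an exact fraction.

-80/33

Against (5/11, 3/11, 3/11), each row's expected payoff is I: -5; II: -5/11; III: -45/11.
Taking the (1/6, 1/2, 1/3)-weighted average: (1/6)·(-5) + (1/2)·(-5/11) + (1/3)·(-45/11) = -80/33.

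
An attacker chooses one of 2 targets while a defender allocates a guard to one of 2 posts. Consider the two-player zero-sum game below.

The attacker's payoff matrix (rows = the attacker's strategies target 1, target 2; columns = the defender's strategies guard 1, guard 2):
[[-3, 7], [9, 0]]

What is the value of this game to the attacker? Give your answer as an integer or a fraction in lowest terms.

Row minima are -3 and 0, so the attacker's maximin is 0; column maxima are 9 and 7, so the defender's minimax is 7. These differ, so the equilibrium is in mixed strategies.
Let the attacker play target 1 with probability p. The defender is indifferent when −3p + 9(1−p) = 7p, giving p = 9/19.
Let the defender play guard 1 with probability q. The attacker is indifferent when −3q + 7(1−q) = 9q, giving q = 7/19.
The value is -3·(7/19) + (7)·(12/19) = 63/19.

63/19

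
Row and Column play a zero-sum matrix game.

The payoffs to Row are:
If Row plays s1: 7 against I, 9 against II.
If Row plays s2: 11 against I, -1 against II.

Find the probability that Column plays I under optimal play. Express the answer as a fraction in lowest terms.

5/7

Row minima are 7 and -1, so Row's maximin is 7; column maxima are 11 and 9, so Column's minimax is 9. These differ, so the equilibrium is in mixed strategies.
Let Column play I with probability q. Row is indifferent when 7q + 9(1−q) = 11q − (1−q), giving q = 5/7.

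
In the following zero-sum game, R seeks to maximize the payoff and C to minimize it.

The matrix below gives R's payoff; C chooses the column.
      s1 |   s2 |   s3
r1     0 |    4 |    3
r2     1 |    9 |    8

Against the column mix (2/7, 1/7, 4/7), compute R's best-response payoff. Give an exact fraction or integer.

43/7

r1: (0)·(2/7) + (4)·(1/7) + (3)·(4/7) = 16/7.
r2: (1)·(2/7) + (9)·(1/7) + (8)·(4/7) = 43/7.
The best pure response is r2 with expected payoff 43/7.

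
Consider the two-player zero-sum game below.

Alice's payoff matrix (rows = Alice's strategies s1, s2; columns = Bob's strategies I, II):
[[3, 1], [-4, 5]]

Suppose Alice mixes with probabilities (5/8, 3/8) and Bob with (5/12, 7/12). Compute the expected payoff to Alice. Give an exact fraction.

155/96

Against (5/12, 7/12), each row's expected payoff is s1: 11/6; s2: 5/4.
Taking the (5/8, 3/8)-weighted average: (5/8)·(11/6) + (3/8)·(5/4) = 155/96.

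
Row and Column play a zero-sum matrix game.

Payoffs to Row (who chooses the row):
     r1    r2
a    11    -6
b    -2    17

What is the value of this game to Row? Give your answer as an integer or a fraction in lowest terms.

175/36

Row minima are -6 and -2, so Row's maximin is -2; column maxima are 11 and 17, so Column's minimax is 11. These differ, so the equilibrium is in mixed strategies.
Let Row play a with probability p. Column is indifferent when 11p − 2(1−p) = −6p + 17(1−p), giving p = 19/36.
Let Column play r1 with probability q. Row is indifferent when 11q − 6(1−q) = −2q + 17(1−q), giving q = 23/36.
The value is 11·(23/36) + (-6)·(13/36) = 175/36.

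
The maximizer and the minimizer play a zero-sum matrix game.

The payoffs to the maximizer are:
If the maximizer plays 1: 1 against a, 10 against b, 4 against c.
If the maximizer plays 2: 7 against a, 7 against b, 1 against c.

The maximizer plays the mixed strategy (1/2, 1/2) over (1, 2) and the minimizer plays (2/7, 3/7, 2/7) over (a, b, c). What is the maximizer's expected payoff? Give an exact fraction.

11/2

Against (2/7, 3/7, 2/7), each row's expected payoff is 1: 40/7; 2: 37/7.
Taking the (1/2, 1/2)-weighted average: (1/2)·(40/7) + (1/2)·(37/7) = 11/2.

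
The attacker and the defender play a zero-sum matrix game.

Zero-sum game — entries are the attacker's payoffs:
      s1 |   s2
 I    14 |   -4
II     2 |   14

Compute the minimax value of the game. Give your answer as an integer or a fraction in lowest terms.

34/5

Row minima are -4 and 2, so the attacker's maximin is 2; column maxima are 14 and 14, so the defender's minimax is 14. These differ, so the equilibrium is in mixed strategies.
Let the attacker play I with probability p. The defender is indifferent when 14p + 2(1−p) = −4p + 14(1−p), giving p = 2/5.
Let the defender play s1 with probability q. The attacker is indifferent when 14q − 4(1−q) = 2q + 14(1−q), giving q = 3/5.
The value is 14·(3/5) + (-4)·(2/5) = 34/5.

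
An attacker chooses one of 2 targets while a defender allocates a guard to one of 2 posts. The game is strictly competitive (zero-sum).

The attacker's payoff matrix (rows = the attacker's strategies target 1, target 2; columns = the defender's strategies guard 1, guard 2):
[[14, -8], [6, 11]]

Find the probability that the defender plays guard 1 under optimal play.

19/27

Row minima are -8 and 6, so the attacker's maximin is 6; column maxima are 14 and 11, so the defender's minimax is 11. These differ, so the equilibrium is in mixed strategies.
Let the defender play guard 1 with probability q. The attacker is indifferent when 14q − 8(1−q) = 6q + 11(1−q), giving q = 19/27.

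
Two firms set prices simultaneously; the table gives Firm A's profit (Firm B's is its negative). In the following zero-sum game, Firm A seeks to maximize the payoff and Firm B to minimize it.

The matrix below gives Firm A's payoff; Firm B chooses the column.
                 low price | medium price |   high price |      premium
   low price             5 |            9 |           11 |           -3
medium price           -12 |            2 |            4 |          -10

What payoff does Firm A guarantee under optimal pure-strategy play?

-3

Row minima: -3, -12 → Firm A's maximin is -3.
Column maxima: 5, 9, 11, -3 → Firm B's minimax is -3.
They coincide at (low price, premium), so the value is -3.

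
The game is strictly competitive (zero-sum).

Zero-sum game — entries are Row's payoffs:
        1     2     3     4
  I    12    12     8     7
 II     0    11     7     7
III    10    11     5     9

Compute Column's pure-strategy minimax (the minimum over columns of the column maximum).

The worst case (largest entry) in each column is 1: 12, 2: 12, 3: 8, 4: 9.
The best (smallest) of these is 8.

8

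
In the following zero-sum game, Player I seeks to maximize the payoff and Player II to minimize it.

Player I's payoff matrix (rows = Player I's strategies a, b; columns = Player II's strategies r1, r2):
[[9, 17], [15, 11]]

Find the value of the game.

Row minima are 9 and 11, so Player I's maximin is 11; column maxima are 15 and 17, so Player II's minimax is 15. These differ, so the equilibrium is in mixed strategies.
Let Player I play a with probability p. Player II is indifferent when 9p + 15(1−p) = 17p + 11(1−p), giving p = 1/3.
Let Player II play r1 with probability q. Player I is indifferent when 9q + 17(1−q) = 15q + 11(1−q), giving q = 1/2.
The value is 9·(1/2) + (17)·(1/2) = 13.

13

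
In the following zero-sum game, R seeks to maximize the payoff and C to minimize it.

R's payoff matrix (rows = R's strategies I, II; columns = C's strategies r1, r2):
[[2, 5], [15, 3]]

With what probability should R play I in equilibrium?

4/5

Row minima are 2 and 3, so R's maximin is 3; column maxima are 15 and 5, so C's minimax is 5. These differ, so the equilibrium is in mixed strategies.
Let R play I with probability p. C is indifferent when 2p + 15(1−p) = 5p + 3(1−p), giving p = 4/5.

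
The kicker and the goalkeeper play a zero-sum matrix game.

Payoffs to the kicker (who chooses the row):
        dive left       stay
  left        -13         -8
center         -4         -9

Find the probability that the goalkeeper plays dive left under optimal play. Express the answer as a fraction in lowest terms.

1/10

Row minima are -13 and -9, so the kicker's maximin is -9; column maxima are -4 and -8, so the goalkeeper's minimax is -8. These differ, so the equilibrium is in mixed strategies.
Let the goalkeeper play dive left with probability q. The kicker is indifferent when −13q − 8(1−q) = −4q − 9(1−q), giving q = 1/10.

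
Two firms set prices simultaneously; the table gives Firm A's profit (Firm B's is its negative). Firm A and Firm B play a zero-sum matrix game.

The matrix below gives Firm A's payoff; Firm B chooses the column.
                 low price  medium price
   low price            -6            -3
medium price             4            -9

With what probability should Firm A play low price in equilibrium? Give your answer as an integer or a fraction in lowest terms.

13/16

Row minima are -6 and -9, so Firm A's maximin is -6; column maxima are 4 and -3, so Firm B's minimax is -3. These differ, so the equilibrium is in mixed strategies.
Let Firm A play low price with probability p. Firm B is indifferent when −6p + 4(1−p) = −3p − 9(1−p), giving p = 13/16.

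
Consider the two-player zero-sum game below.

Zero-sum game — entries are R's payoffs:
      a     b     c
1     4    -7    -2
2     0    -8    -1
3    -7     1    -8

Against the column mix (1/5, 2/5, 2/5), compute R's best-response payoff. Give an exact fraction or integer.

1: (4)·(1/5) + (-7)·(2/5) + (-2)·(2/5) = -14/5.
2: (0)·(1/5) + (-8)·(2/5) + (-1)·(2/5) = -18/5.
3: (-7)·(1/5) + (1)·(2/5) + (-8)·(2/5) = -21/5.
The best pure response is 1 with expected payoff -14/5.

-14/5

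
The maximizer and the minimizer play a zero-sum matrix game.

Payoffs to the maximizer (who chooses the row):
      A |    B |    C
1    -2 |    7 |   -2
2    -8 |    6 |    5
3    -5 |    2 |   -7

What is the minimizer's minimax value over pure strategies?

The worst case (largest entry) in each column is A: -2, B: 7, C: 5.
The best (smallest) of these is -2.

-2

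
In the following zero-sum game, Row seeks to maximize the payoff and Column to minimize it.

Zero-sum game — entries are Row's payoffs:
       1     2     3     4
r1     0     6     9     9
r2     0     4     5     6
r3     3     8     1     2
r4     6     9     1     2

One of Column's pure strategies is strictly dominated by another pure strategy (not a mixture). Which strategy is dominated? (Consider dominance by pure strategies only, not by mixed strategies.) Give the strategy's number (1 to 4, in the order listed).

2

Column prefers columns that give Row less. Compare 2 with 1: 0 < 6, 0 < 4, 3 < 8, 6 < 9.
So 1 strictly dominates 2 for Column; 2 is strictly dominated.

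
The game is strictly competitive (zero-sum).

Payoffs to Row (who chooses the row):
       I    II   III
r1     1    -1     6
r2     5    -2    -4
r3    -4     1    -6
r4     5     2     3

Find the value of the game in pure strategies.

Row minima: -1, -4, -6, 2 → Row's maximin is 2.
Column maxima: 5, 2, 6 → Column's minimax is 2.
They coincide at (r4, II), so the value is 2.

2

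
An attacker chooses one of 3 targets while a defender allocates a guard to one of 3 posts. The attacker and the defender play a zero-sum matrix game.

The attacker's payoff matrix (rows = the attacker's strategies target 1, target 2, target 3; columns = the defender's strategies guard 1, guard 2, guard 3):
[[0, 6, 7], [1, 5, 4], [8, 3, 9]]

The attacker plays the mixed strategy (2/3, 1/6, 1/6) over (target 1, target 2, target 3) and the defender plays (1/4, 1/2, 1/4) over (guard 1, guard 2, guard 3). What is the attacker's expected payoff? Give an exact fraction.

19/4

Against (1/4, 1/2, 1/4), each row's expected payoff is target 1: 19/4; target 2: 15/4; target 3: 23/4.
Taking the (2/3, 1/6, 1/6)-weighted average: (2/3)·(19/4) + (1/6)·(15/4) + (1/6)·(23/4) = 19/4.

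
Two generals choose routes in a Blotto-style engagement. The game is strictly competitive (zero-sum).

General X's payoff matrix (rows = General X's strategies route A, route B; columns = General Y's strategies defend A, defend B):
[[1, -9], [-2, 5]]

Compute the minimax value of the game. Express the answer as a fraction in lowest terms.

Row minima are -9 and -2, so General X's maximin is -2; column maxima are 1 and 5, so General Y's minimax is 1. These differ, so the equilibrium is in mixed strategies.
Let General X play route A with probability p. General Y is indifferent when p − 2(1−p) = −9p + 5(1−p), giving p = 7/17.
Let General Y play defend A with probability q. General X is indifferent when q − 9(1−q) = −2q + 5(1−q), giving q = 14/17.
The value is 1·(14/17) + (-9)·(3/17) = -13/17.

-13/17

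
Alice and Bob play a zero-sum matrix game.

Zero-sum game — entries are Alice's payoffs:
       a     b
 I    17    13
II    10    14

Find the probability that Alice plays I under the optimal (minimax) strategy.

1/2

Row minima are 13 and 10, so Alice's maximin is 13; column maxima are 17 and 14, so Bob's minimax is 14. These differ, so the equilibrium is in mixed strategies.
Let Alice play I with probability p. Bob is indifferent when 17p + 10(1−p) = 13p + 14(1−p), giving p = 1/2.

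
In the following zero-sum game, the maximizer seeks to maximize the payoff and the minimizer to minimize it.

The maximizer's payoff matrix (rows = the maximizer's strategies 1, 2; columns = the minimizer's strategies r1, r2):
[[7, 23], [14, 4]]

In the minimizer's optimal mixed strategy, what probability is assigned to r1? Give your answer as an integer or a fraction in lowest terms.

Row minima are 7 and 4, so the maximizer's maximin is 7; column maxima are 14 and 23, so the minimizer's minimax is 14. These differ, so the equilibrium is in mixed strategies.
Let the minimizer play r1 with probability q. The maximizer is indifferent when 7q + 23(1−q) = 14q + 4(1−q), giving q = 19/26.

19/26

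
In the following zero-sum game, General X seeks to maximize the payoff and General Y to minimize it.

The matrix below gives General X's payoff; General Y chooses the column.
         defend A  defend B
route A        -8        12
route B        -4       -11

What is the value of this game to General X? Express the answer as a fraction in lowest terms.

-136/27

Row minima are -8 and -11, so General X's maximin is -8; column maxima are -4 and 12, so General Y's minimax is -4. These differ, so the equilibrium is in mixed strategies.
Let General X play route A with probability p. General Y is indifferent when −8p − 4(1−p) = 12p − 11(1−p), giving p = 7/27.
Let General Y play defend A with probability q. General X is indifferent when −8q + 12(1−q) = −4q − 11(1−q), giving q = 23/27.
The value is -8·(23/27) + (12)·(4/27) = -136/27.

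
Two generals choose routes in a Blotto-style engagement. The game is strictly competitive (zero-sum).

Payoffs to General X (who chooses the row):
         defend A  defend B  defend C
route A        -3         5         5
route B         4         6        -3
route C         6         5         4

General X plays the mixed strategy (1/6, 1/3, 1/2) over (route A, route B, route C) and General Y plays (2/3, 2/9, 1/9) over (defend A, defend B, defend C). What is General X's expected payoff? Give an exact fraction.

Against (2/3, 2/9, 1/9), each row's expected payoff is route A: -1/3; route B: 11/3; route C: 50/9.
Taking the (1/6, 1/3, 1/2)-weighted average: (1/6)·(-1/3) + (1/3)·(11/3) + (1/2)·(50/9) = 71/18.

71/18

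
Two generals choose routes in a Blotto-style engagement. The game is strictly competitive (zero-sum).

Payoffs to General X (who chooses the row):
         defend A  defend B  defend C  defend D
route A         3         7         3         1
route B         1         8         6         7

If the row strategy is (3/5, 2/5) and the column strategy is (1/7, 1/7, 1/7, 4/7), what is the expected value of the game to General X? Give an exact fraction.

Against (1/7, 1/7, 1/7, 4/7), each row's expected payoff is route A: 17/7; route B: 43/7.
Taking the (3/5, 2/5)-weighted average: (3/5)·(17/7) + (2/5)·(43/7) = 137/35.

137/35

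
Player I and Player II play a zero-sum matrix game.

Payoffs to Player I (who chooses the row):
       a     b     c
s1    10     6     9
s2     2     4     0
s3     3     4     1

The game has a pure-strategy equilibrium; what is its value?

Row minima: 6, 0, 1 → Player I's maximin is 6.
Column maxima: 10, 6, 9 → Player II's minimax is 6.
They coincide at (s1, b), so the value is 6.

6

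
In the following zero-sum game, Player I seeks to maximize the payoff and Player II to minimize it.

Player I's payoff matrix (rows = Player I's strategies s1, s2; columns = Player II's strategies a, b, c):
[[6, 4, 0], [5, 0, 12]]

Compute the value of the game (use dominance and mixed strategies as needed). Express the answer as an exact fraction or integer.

3

Column a is strictly dominated by b for Player II (it gives Player I more in every row).
The remaining 2×2 game on (s1, s2) × (b, c) has no saddle point. Let Player I play s1 with probability p; indifference gives 4p = 12(1−p), so p = 3/4.
Similarly Player II's optimal q on b is 3/4, and the value is 4·(3/4) + (0)·(1/4) = 3.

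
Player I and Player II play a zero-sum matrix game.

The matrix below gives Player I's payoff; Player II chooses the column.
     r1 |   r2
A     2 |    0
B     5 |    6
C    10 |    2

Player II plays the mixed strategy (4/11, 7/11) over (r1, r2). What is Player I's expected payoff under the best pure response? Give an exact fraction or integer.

62/11

A: (2)·(4/11) + (0)·(7/11) = 8/11.
B: (5)·(4/11) + (6)·(7/11) = 62/11.
C: (10)·(4/11) + (2)·(7/11) = 54/11.
The best pure response is B with expected payoff 62/11.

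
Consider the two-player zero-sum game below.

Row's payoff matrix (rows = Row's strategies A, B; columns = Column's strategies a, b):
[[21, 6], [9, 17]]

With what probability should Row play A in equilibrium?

Row minima are 6 and 9, so Row's maximin is 9; column maxima are 21 and 17, so Column's minimax is 17. These differ, so the equilibrium is in mixed strategies.
Let Row play A with probability p. Column is indifferent when 21p + 9(1−p) = 6p + 17(1−p), giving p = 8/23.

8/23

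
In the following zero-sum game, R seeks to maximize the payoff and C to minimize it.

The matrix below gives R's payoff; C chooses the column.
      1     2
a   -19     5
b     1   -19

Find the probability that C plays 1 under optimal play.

Row minima are -19 and -19, so R's maximin is -19; column maxima are 1 and 5, so C's minimax is 1. These differ, so the equilibrium is in mixed strategies.
Let C play 1 with probability q. R is indifferent when −19q + 5(1−q) = q − 19(1−q), giving q = 6/11.

6/11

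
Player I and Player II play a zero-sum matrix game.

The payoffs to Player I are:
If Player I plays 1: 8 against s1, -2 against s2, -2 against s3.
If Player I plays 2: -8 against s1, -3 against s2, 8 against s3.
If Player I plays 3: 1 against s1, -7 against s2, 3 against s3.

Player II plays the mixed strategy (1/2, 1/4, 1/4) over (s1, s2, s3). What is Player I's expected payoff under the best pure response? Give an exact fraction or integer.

1: (8)·(1/2) + (-2)·(1/4) + (-2)·(1/4) = 3.
2: (-8)·(1/2) + (-3)·(1/4) + (8)·(1/4) = -11/4.
3: (1)·(1/2) + (-7)·(1/4) + (3)·(1/4) = -1/2.
The best pure response is 1 with expected payoff 3.

3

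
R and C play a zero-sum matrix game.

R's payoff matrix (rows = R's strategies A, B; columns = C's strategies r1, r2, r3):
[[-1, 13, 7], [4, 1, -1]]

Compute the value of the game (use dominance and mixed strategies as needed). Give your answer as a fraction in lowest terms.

Column r2 is strictly dominated by r3 for C (it gives R more in every row).
The remaining 2×2 game on (A, B) × (r1, r3) has no saddle point. Let R play A with probability p; indifference gives −p + 4(1−p) = 7p − (1−p), so p = 5/13.
Similarly C's optimal q on r1 is 8/13, and the value is -1·(8/13) + (7)·(5/13) = 27/13.

27/13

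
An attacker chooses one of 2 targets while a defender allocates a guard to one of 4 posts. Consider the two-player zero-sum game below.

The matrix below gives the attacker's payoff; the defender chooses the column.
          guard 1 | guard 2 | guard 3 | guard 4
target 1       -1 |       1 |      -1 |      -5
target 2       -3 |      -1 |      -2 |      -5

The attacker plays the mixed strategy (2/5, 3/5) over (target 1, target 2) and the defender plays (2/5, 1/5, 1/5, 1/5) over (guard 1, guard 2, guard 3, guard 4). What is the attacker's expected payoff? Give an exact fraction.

Against (2/5, 1/5, 1/5, 1/5), each row's expected payoff is target 1: -7/5; target 2: -14/5.
Taking the (2/5, 3/5)-weighted average: (2/5)·(-7/5) + (3/5)·(-14/5) = -56/25.

-56/25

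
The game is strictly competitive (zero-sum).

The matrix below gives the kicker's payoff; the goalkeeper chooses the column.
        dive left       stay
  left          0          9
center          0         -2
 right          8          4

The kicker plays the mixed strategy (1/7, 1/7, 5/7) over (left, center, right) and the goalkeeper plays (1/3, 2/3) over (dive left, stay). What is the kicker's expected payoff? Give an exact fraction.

94/21

Against (1/3, 2/3), each row's expected payoff is left: 6; center: -4/3; right: 16/3.
Taking the (1/7, 1/7, 5/7)-weighted average: (1/7)·(6) + (1/7)·(-4/3) + (5/7)·(16/3) = 94/21.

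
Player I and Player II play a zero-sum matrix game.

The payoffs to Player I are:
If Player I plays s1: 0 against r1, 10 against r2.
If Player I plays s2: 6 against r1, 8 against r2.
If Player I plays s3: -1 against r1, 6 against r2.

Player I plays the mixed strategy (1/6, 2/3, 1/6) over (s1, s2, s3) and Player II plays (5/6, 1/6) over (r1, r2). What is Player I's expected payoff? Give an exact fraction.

163/36

Against (5/6, 1/6), each row's expected payoff is s1: 5/3; s2: 19/3; s3: 1/6.
Taking the (1/6, 2/3, 1/6)-weighted average: (1/6)·(5/3) + (2/3)·(19/3) + (1/6)·(1/6) = 163/36.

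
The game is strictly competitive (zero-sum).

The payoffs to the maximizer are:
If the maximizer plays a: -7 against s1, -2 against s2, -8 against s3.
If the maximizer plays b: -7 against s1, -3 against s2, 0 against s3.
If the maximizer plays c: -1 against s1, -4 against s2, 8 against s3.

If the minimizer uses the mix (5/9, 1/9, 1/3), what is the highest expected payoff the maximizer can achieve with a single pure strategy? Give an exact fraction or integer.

5/3

a: (-7)·(5/9) + (-2)·(1/9) + (-8)·(1/3) = -61/9.
b: (-7)·(5/9) + (-3)·(1/9) + (0)·(1/3) = -38/9.
c: (-1)·(5/9) + (-4)·(1/9) + (8)·(1/3) = 5/3.
The best pure response is c with expected payoff 5/3.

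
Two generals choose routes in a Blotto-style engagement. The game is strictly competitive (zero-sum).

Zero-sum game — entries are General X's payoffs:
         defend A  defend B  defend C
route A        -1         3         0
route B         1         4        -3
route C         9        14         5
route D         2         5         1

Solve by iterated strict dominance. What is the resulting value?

Row route B is strictly dominated by row route C (9>1, 14>4, 5>-3); eliminate route B.
Column defend B is strictly dominated by defend A for General Y (-1<3, 9<14, 2<5); eliminate defend B.
Row route A is strictly dominated by row route C (9>-1, 5>0); eliminate route A.
Row route D is strictly dominated by row route C (9>2, 5>1); eliminate route D.
Column defend A is strictly dominated by defend C for General Y (5<9); eliminate defend A.
Only (route C, defend C) remains, with payoff 5.

5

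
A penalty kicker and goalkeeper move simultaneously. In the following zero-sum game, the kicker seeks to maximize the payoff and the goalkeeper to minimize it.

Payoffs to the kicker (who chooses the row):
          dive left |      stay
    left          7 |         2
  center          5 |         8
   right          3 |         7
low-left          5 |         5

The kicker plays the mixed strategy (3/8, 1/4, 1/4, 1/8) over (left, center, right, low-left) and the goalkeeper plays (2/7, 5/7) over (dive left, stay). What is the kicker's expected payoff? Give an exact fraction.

Against (2/7, 5/7), each row's expected payoff is left: 24/7; center: 50/7; right: 41/7; low-left: 5.
Taking the (3/8, 1/4, 1/4, 1/8)-weighted average: (3/8)·(24/7) + (1/4)·(50/7) + (1/4)·(41/7) + (1/8)·(5) = 289/56.

289/56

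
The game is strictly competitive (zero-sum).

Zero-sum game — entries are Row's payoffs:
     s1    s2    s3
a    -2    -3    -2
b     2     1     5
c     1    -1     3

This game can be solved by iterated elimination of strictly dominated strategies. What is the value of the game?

1

Row a is strictly dominated by row b (2>-2, 1>-3, 5>-2); eliminate a.
Column s1 is strictly dominated by s2 for Column (1<2, -1<1); eliminate s1.
Column s3 is strictly dominated by s2 for Column (1<5, -1<3); eliminate s3.
Row c is strictly dominated by row b (1>-1); eliminate c.
Only (b, s2) remains, with payoff 1.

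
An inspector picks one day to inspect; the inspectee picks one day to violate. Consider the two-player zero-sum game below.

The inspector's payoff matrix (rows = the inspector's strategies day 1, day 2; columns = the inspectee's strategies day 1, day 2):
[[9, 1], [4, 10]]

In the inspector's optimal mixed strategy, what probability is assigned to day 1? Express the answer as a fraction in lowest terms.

Row minima are 1 and 4, so the inspector's maximin is 4; column maxima are 9 and 10, so the inspectee's minimax is 9. These differ, so the equilibrium is in mixed strategies.
Let the inspector play day 1 with probability p. The inspectee is indifferent when 9p + 4(1−p) = p + 10(1−p), giving p = 3/7.

3/7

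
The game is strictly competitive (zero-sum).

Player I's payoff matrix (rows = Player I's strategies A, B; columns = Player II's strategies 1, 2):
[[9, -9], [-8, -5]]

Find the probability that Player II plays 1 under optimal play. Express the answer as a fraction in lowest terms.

Row minima are -9 and -8, so Player I's maximin is -8; column maxima are 9 and -5, so Player II's minimax is -5. These differ, so the equilibrium is in mixed strategies.
Let Player II play 1 with probability q. Player I is indifferent when 9q − 9(1−q) = −8q − 5(1−q), giving q = 4/21.

4/21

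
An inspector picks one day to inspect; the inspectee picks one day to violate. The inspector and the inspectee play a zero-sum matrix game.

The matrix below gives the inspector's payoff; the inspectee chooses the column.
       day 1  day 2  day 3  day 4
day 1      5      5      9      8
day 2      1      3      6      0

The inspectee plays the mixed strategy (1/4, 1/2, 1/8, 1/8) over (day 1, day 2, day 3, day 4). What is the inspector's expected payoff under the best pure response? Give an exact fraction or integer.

day 1: (5)·(1/4) + (5)·(1/2) + (9)·(1/8) + (8)·(1/8) = 47/8.
day 2: (1)·(1/4) + (3)·(1/2) + (6)·(1/8) + (0)·(1/8) = 5/2.
The best pure response is day 1 with expected payoff 47/8.

47/8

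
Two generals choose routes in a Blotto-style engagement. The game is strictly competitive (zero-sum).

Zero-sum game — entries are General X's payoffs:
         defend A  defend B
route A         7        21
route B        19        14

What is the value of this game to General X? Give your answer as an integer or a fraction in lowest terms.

301/19

Row minima are 7 and 14, so General X's maximin is 14; column maxima are 19 and 21, so General Y's minimax is 19. These differ, so the equilibrium is in mixed strategies.
Let General X play route A with probability p. General Y is indifferent when 7p + 19(1−p) = 21p + 14(1−p), giving p = 5/19.
Let General Y play defend A with probability q. General X is indifferent when 7q + 21(1−q) = 19q + 14(1−q), giving q = 7/19.
The value is 7·(7/19) + (21)·(12/19) = 301/19.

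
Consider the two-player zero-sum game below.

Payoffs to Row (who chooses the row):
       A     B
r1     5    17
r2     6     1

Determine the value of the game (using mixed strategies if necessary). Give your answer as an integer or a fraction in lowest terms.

97/17

Row minima are 5 and 1, so Row's maximin is 5; column maxima are 6 and 17, so Column's minimax is 6. These differ, so the equilibrium is in mixed strategies.
Let Row play r1 with probability p. Column is indifferent when 5p + 6(1−p) = 17p + (1−p), giving p = 5/17.
Let Column play A with probability q. Row is indifferent when 5q + 17(1−q) = 6q + (1−q), giving q = 16/17.
The value is 5·(16/17) + (17)·(1/17) = 97/17.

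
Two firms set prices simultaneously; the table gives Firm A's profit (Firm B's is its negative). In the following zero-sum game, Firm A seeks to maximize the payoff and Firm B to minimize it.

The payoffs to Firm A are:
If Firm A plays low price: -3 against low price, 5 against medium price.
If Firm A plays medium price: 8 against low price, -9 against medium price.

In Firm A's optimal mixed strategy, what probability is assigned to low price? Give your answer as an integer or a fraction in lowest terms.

17/25

Row minima are -3 and -9, so Firm A's maximin is -3; column maxima are 8 and 5, so Firm B's minimax is 5. These differ, so the equilibrium is in mixed strategies.
Let Firm A play low price with probability p. Firm B is indifferent when −3p + 8(1−p) = 5p − 9(1−p), giving p = 17/25.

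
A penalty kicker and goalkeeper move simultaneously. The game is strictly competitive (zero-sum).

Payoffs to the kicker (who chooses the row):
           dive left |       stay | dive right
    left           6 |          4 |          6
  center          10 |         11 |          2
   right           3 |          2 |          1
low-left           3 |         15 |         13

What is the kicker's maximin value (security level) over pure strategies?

4

The worst-case payoff for each row is left: 4, center: 2, right: 1, low-left: 3.
The best of these is 4.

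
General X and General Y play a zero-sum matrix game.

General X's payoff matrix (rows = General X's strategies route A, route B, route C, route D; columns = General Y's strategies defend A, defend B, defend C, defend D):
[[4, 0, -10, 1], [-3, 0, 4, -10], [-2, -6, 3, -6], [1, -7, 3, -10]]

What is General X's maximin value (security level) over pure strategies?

-6

The worst-case payoff for each row is route A: -10, route B: -10, route C: -6, route D: -10.
The best of these is -6.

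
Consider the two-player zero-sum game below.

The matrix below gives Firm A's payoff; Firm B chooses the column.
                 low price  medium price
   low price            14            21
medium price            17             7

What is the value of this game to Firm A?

Row minima are 14 and 7, so Firm A's maximin is 14; column maxima are 17 and 21, so Firm B's minimax is 17. These differ, so the equilibrium is in mixed strategies.
Let Firm A play low price with probability p. Firm B is indifferent when 14p + 17(1−p) = 21p + 7(1−p), giving p = 10/17.
Let Firm B play low price with probability q. Firm A is indifferent when 14q + 21(1−q) = 17q + 7(1−q), giving q = 14/17.
The value is 14·(14/17) + (21)·(3/17) = 259/17.

259/17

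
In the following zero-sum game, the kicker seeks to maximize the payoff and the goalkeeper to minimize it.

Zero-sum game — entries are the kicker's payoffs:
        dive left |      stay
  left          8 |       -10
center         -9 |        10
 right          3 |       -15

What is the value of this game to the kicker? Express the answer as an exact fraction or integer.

Row right is strictly dominated by row left, so the kicker never plays it.
The remaining 2×2 game on (left, center) × (dive left, stay) has no saddle point. Let the kicker play left with probability p; indifference gives 8p − 9(1−p) = −10p + 10(1−p), so p = 19/37.
Similarly the goalkeeper's optimal q on dive left is 20/37, and the value is 8·(20/37) + (-10)·(17/37) = -10/37.

-10/37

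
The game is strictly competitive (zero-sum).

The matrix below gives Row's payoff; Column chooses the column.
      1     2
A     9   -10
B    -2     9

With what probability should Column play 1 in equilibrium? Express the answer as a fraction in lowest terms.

19/30

Row minima are -10 and -2, so Row's maximin is -2; column maxima are 9 and 9, so Column's minimax is 9. These differ, so the equilibrium is in mixed strategies.
Let Column play 1 with probability q. Row is indifferent when 9q − 10(1−q) = −2q + 9(1−q), giving q = 19/30.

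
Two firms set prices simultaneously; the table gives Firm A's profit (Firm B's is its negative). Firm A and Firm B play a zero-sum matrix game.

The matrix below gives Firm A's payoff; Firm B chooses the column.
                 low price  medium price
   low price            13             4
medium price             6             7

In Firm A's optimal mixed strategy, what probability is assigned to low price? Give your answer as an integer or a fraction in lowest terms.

1/10

Row minima are 4 and 6, so Firm A's maximin is 6; column maxima are 13 and 7, so Firm B's minimax is 7. These differ, so the equilibrium is in mixed strategies.
Let Firm A play low price with probability p. Firm B is indifferent when 13p + 6(1−p) = 4p + 7(1−p), giving p = 1/10.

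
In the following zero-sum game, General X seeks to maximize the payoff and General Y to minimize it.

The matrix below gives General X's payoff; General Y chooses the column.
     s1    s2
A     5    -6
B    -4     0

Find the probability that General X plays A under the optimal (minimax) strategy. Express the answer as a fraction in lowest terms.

4/15

Row minima are -6 and -4, so General X's maximin is -4; column maxima are 5 and 0, so General Y's minimax is 0. These differ, so the equilibrium is in mixed strategies.
Let General X play A with probability p. General Y is indifferent when 5p − 4(1−p) = −6p, giving p = 4/15.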